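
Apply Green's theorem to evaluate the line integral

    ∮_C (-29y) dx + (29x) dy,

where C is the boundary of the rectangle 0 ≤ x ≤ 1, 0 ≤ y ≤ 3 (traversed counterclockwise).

Green's theorem converts the closed line integral into a double integral over the enclosed region D:

    ∮_C P dx + Q dy = ∬_D (∂Q/∂x - ∂P/∂y) dA.

Here P = -29y, Q = 29x, so

    ∂Q/∂x = 29,    ∂P/∂y = -29,
    ∂Q/∂x - ∂P/∂y = 58.

D is the region 0 ≤ x ≤ 1, 0 ≤ y ≤ 3. Evaluating the double integral:

    ∬_D (58) dA = ∫_0^{1} ∫_0^{3} (58) dy dx.

Inner (y from 0 to 3): 174.
Outer (x from 0 to 1): 174.

Therefore ∮_C P dx + Q dy = 174.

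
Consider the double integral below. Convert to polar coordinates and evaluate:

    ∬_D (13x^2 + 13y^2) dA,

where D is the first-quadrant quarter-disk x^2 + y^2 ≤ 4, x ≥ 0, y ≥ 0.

The region D is 0 ≤ r ≤ 2, 0 ≤ θ ≤ π/2 in polar coordinates, where x = r cos(θ), y = r sin(θ), and dA = r dr dθ.

Under the substitution, the integrand becomes 13r^2, so

    ∬_D (13x^2 + 13y^2) dA = ∫_{0}^{π/2} ∫_{0}^{2} (13r^2) · r dr dθ.

Inner integral (in r): ∫_{0}^{2} (13r^2) · r dr = 52.

Outer integral (in θ): ∫_{0}^{π/2} (52) dθ = 26π.

Therefore ∬_D (13x^2 + 13y^2) dA = 26π.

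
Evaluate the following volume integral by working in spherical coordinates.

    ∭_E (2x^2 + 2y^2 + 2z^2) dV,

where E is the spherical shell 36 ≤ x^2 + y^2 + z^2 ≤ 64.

In spherical coordinates, x = ρ sin(φ) cos(θ), y = ρ sin(φ) sin(θ), z = ρ cos(φ), and dV = ρ^2 sin(φ) dρ dφ dθ.

The integrand becomes 2ρ^2, so

    ∭_E (2x^2 + 2y^2 + 2z^2) dV = ∫_{0}^{2π} ∫_{0}^{π} ∫_{6}^{8} (2ρ^2) · ρ^2 sin(φ) dρ dφ dθ.

Inner (ρ): 49984sin(φ)/5.
Middle (φ): 99968/5.
Outer (θ): 199936π/5.

Therefore the triple integral equals 199936π/5.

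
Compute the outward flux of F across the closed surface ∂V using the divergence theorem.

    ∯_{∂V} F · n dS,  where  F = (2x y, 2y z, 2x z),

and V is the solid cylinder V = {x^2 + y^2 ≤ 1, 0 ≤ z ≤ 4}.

By the divergence theorem,

    ∯_{∂V} F · n dS = ∭_V (∇ · F) dV.

Compute the divergence:
    ∇ · F = ∂F_x/∂x + ∂F_y/∂y + ∂F_z/∂z = 2y + 2z + 2x = 2x + 2y + 2z.

In cylindrical coordinates, x = r cos(θ), y = r sin(θ), z = z, dV = r dr dθ dz, with 0 ≤ r ≤ 1, 0 ≤ θ ≤ 2π, 0 ≤ z ≤ 4.

The integrand, after substitution and multiplying by the volume element, becomes (2sqrt(2)r sin(θ + π/4) + 2z) · r, so

    ∭_V (∇·F) dV = ∫_0^{2π} ∫_0^{1} ∫_0^{4} (2sqrt(2)r sin(θ + π/4) + 2z) · r dz dr dθ.

Inner (z from 0 to 4): 8r (sqrt(2)r sin(θ + π/4) + 2).
Middle (r from 0 to 1): 8sqrt(2)sin(θ + π/4)/3 + 8.
Outer (θ from 0 to 2π): 16π.

Therefore ∯_{∂V} F · n dS = 16π.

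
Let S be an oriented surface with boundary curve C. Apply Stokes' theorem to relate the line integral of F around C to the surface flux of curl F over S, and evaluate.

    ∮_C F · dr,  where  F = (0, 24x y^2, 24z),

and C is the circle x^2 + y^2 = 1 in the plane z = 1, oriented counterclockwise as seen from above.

Let S be the flat disk x^2 + y^2 ≤ 1 in the plane z = 1, with upward unit normal n̂ = ẑ. By Stokes' theorem,

    ∮_C F · dr = ∬_S (∇ × F) · n̂ dS = ∬_D (curl F)_z dA,

where D is the disk x^2 + y^2 ≤ 1.

Compute the curl of F = (0, 24x y^2, 24z):
    (∇ × F)_x = ∂F_z/∂y - ∂F_y/∂z = 0,
    (∇ × F)_y = ∂F_x/∂z - ∂F_z/∂x = 0,
    (∇ × F)_z = ∂F_y/∂x - ∂F_x/∂y = 24y^2.

On z = 1, (curl F)_z = 24y^2.

Convert to polar (x = r cos θ, y = r sin θ, dA = r dr dθ); the integrand becomes 24r^2sin(θ)^2, so

    ∬_D (curl F)_z dA = ∫_0^{2π} ∫_0^{1} (24r^2sin(θ)^2) · r dr dθ.

Inner (r from 0 to 1): 6sin(θ)^2.
Outer (θ from 0 to 2π): 6π.

Therefore ∮_C F · dr = 6π.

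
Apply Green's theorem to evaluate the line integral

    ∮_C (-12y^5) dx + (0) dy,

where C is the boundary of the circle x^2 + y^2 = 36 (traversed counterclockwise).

Green's theorem converts the closed line integral into a double integral over the enclosed region D:

    ∮_C P dx + Q dy = ∬_D (∂Q/∂x - ∂P/∂y) dA.

Here P = -12y^5, Q = 0, so

    ∂Q/∂x = 0,    ∂P/∂y = -60y^4,
    ∂Q/∂x - ∂P/∂y = 60y^4.

D is the region x^2 + y^2 ≤ 36. Evaluating the double integral:

In polar coordinates (x = r cos θ, y = r sin θ, dA = r dr dθ) the integrand becomes 60r^4sin(θ)^4, so

    ∬_D (60y^4) dA = ∫_0^{2π} ∫_0^{6} (60r^4sin(θ)^4) · r dr dθ.

Inner (r from 0 to 6): 466560sin(θ)^4.
Outer (θ from 0 to 2π): 349920π.

Therefore ∮_C P dx + Q dy = 349920π.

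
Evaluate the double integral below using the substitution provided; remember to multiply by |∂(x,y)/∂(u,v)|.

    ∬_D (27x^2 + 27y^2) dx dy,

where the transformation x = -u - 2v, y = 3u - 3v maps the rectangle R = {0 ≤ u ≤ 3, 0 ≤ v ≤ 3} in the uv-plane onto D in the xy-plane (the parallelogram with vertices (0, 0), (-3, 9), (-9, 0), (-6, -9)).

Compute the Jacobian determinant of (x, y) with respect to (u, v):

    ∂(x,y)/∂(u,v) = | -1  -2 | = (-1)(-3) - (-2)(3) = 9.
                   | 3  -3 |

Its absolute value is |J| = 9 (the area scaling factor).

Substituting x = -u - 2v, y = 3u - 3v into the integrand,

    27x^2 + 27y^2 → 270u^2 - 378u v + 351v^2,

so the integral becomes

    ∬_R (270u^2 - 378u v + 351v^2) · |J| du dv = ∫_0^3 ∫_0^3 (2430u^2 - 3402u v + 3159v^2) dv du.

Inner (v): 7290u^2 - 15309u + 28431.
Outer (u): 164025/2.

Therefore ∬_D (27x^2 + 27y^2) dx dy = 164025/2.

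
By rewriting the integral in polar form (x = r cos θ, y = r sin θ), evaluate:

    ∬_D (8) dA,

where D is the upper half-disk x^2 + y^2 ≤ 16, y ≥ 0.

The region D is 0 ≤ r ≤ 4, 0 ≤ θ ≤ π in polar coordinates, where x = r cos(θ), y = r sin(θ), and dA = r dr dθ.

Under the substitution, the integrand becomes 8, so

    ∬_D (8) dA = ∫_{0}^{π} ∫_{0}^{4} (8) · r dr dθ.

Inner integral (in r): ∫_{0}^{4} (8) · r dr = 64.

Outer integral (in θ): ∫_{0}^{π} (64) dθ = 64π.

Therefore ∬_D (8) dA = 64π.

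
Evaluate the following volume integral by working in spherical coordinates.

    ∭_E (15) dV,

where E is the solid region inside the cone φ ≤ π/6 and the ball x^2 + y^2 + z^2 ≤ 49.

In spherical coordinates, x = ρ sin(φ) cos(θ), y = ρ sin(φ) sin(θ), z = ρ cos(φ), and dV = ρ^2 sin(φ) dρ dφ dθ.

The integrand becomes 15, so

    ∭_E (15) dV = ∫_{0}^{2π} ∫_{0}^{π/6} ∫_{0}^{7} (15) · ρ^2 sin(φ) dρ dφ dθ.

Inner (ρ): 1715sin(φ).
Middle (φ): 1715 - 1715sqrt(3)/2.
Outer (θ): 1715π (2 - sqrt(3)).

Therefore the triple integral equals 1715π (2 - sqrt(3)).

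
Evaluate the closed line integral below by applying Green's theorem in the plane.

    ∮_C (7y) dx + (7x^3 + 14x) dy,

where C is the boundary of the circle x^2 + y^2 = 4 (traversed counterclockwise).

Green's theorem converts the closed line integral into a double integral over the enclosed region D:

    ∮_C P dx + Q dy = ∬_D (∂Q/∂x - ∂P/∂y) dA.

Here P = 7y, Q = 7x^3 + 14x, so

    ∂Q/∂x = 21x^2 + 14,    ∂P/∂y = 7,
    ∂Q/∂x - ∂P/∂y = 21x^2 + 7.

D is the region x^2 + y^2 ≤ 4. Evaluating the double integral:

In polar coordinates (x = r cos θ, y = r sin θ, dA = r dr dθ) the integrand becomes 21r^2cos(θ)^2 + 7, so

    ∬_D (21x^2 + 7) dA = ∫_0^{2π} ∫_0^{2} (21r^2cos(θ)^2 + 7) · r dr dθ.

Inner (r from 0 to 2): 84cos(θ)^2 + 14.
Outer (θ from 0 to 2π): 112π.

Therefore ∮_C P dx + Q dy = 112π.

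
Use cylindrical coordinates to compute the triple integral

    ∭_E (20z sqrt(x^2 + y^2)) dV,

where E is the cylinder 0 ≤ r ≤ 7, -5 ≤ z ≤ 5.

In cylindrical coordinates, x = r cos(θ), y = r sin(θ), z = z, and dV = r dr dθ dz.

The integrand becomes 20r z, so

    ∭_E (20z sqrt(x^2 + y^2)) dV = ∫_{0}^{2π} ∫_{0}^{7} ∫_{-5}^{5} (20r z) · r dz dr dθ.

Inner (z): 0.
Middle (r from 0 to 7): 0.
Outer (θ): 0.

Therefore the triple integral equals 0.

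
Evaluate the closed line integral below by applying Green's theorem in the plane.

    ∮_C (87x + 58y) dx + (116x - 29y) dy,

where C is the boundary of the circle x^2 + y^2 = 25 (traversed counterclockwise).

Green's theorem converts the closed line integral into a double integral over the enclosed region D:

    ∮_C P dx + Q dy = ∬_D (∂Q/∂x - ∂P/∂y) dA.

Here P = 87x + 58y, Q = 116x - 29y, so

    ∂Q/∂x = 116,    ∂P/∂y = 58,
    ∂Q/∂x - ∂P/∂y = 58.

D is the region x^2 + y^2 ≤ 25. Evaluating the double integral:

In polar coordinates (x = r cos θ, y = r sin θ, dA = r dr dθ) the integrand becomes 58, so

    ∬_D (58) dA = ∫_0^{2π} ∫_0^{5} (58) · r dr dθ.

Inner (r from 0 to 5): 725.
Outer (θ from 0 to 2π): 1450π.

Therefore ∮_C P dx + Q dy = 1450π.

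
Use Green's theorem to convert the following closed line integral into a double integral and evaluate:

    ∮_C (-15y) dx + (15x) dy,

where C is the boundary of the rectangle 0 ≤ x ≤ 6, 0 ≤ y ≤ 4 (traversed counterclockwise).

Green's theorem converts the closed line integral into a double integral over the enclosed region D:

    ∮_C P dx + Q dy = ∬_D (∂Q/∂x - ∂P/∂y) dA.

Here P = -15y, Q = 15x, so

    ∂Q/∂x = 15,    ∂P/∂y = -15,
    ∂Q/∂x - ∂P/∂y = 30.

D is the region 0 ≤ x ≤ 6, 0 ≤ y ≤ 4. Evaluating the double integral:

    ∬_D (30) dA = ∫_0^{6} ∫_0^{4} (30) dy dx.

Inner (y from 0 to 4): 120.
Outer (x from 0 to 6): 720.

Therefore ∮_C P dx + Q dy = 720.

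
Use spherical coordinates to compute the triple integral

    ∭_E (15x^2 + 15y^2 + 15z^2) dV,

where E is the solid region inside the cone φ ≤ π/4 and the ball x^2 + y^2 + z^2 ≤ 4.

In spherical coordinates, x = ρ sin(φ) cos(θ), y = ρ sin(φ) sin(θ), z = ρ cos(φ), and dV = ρ^2 sin(φ) dρ dφ dθ.

The integrand becomes 15ρ^2, so

    ∭_E (15x^2 + 15y^2 + 15z^2) dV = ∫_{0}^{2π} ∫_{0}^{π/4} ∫_{0}^{2} (15ρ^2) · ρ^2 sin(φ) dρ dφ dθ.

Inner (ρ): 96sin(φ).
Middle (φ): 96 - 48sqrt(2).
Outer (θ): 96π (2 - sqrt(2)).

Therefore the triple integral equals 96π (2 - sqrt(2)).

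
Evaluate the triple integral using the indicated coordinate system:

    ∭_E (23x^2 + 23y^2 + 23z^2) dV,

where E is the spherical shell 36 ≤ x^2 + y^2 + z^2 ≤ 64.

In spherical coordinates, x = ρ sin(φ) cos(θ), y = ρ sin(φ) sin(θ), z = ρ cos(φ), and dV = ρ^2 sin(φ) dρ dφ dθ.

The integrand becomes 23ρ^2, so

    ∭_E (23x^2 + 23y^2 + 23z^2) dV = ∫_{0}^{2π} ∫_{0}^{π} ∫_{6}^{8} (23ρ^2) · ρ^2 sin(φ) dρ dφ dθ.

Inner (ρ): 574816sin(φ)/5.
Middle (φ): 1149632/5.
Outer (θ): 2299264π/5.

Therefore the triple integral equals 2299264π/5.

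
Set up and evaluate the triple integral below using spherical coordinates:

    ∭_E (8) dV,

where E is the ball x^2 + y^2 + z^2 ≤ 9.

In spherical coordinates, x = ρ sin(φ) cos(θ), y = ρ sin(φ) sin(θ), z = ρ cos(φ), and dV = ρ^2 sin(φ) dρ dφ dθ.

The integrand becomes 8, so

    ∭_E (8) dV = ∫_{0}^{2π} ∫_{0}^{π} ∫_{0}^{3} (8) · ρ^2 sin(φ) dρ dφ dθ.

Inner (ρ): 72sin(φ).
Middle (φ): 144.
Outer (θ): 288π.

Therefore the triple integral equals 288π.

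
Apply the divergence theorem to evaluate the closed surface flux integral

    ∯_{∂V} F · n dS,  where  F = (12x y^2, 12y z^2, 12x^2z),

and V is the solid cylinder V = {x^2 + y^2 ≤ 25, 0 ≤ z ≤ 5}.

By the divergence theorem,

    ∯_{∂V} F · n dS = ∭_V (∇ · F) dV.

Compute the divergence:
    ∇ · F = ∂F_x/∂x + ∂F_y/∂y + ∂F_z/∂z = 12y^2 + 12z^2 + 12x^2 = 12x^2 + 12y^2 + 12z^2.

In cylindrical coordinates, x = r cos(θ), y = r sin(θ), z = z, dV = r dr dθ dz, with 0 ≤ r ≤ 5, 0 ≤ θ ≤ 2π, 0 ≤ z ≤ 5.

The integrand, after substitution and multiplying by the volume element, becomes (12r^2 + 12z^2) · r, so

    ∭_V (∇·F) dV = ∫_0^{2π} ∫_0^{5} ∫_0^{5} (12r^2 + 12z^2) · r dz dr dθ.

Inner (z from 0 to 5): 60r^3 + 500r.
Middle (r from 0 to 5): 15625.
Outer (θ from 0 to 2π): 31250π.

Therefore ∯_{∂V} F · n dS = 31250π.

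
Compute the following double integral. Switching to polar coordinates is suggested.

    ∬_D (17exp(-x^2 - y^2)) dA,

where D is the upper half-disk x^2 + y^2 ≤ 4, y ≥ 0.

The region D is 0 ≤ r ≤ 2, 0 ≤ θ ≤ π in polar coordinates, where x = r cos(θ), y = r sin(θ), and dA = r dr dθ.

Under the substitution, the integrand becomes 17exp(-r^2), so

    ∬_D (17exp(-x^2 - y^2)) dA = ∫_{0}^{π} ∫_{0}^{2} (17exp(-r^2)) · r dr dθ.

Inner integral (in r): ∫_{0}^{2} (17exp(-r^2)) · r dr = 17/2 - 17exp(-4)/2.

Outer integral (in θ): ∫_{0}^{π} (17/2 - 17exp(-4)/2) dθ = -17π (1 - exp(4))exp(-4)/2.

Therefore ∬_D (17exp(-x^2 - y^2)) dA = -17π (1 - exp(4))exp(-4)/2.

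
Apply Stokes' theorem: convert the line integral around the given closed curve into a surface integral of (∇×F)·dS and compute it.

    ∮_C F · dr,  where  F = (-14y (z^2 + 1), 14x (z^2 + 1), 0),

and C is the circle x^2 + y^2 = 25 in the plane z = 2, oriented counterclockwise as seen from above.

Let S be the flat disk x^2 + y^2 ≤ 25 in the plane z = 2, with upward unit normal n̂ = ẑ. By Stokes' theorem,

    ∮_C F · dr = ∬_S (∇ × F) · n̂ dS = ∬_D (curl F)_z dA,

where D is the disk x^2 + y^2 ≤ 25.

Compute the curl of F = (-14y (z^2 + 1), 14x (z^2 + 1), 0):
    (∇ × F)_x = ∂F_z/∂y - ∂F_y/∂z = -28x z,
    (∇ × F)_y = ∂F_x/∂z - ∂F_z/∂x = -28y z,
    (∇ × F)_z = ∂F_y/∂x - ∂F_x/∂y = 28z^2 + 28.

On z = 2, (curl F)_z = 140.

Convert to polar (x = r cos θ, y = r sin θ, dA = r dr dθ); the integrand becomes 140, so

    ∬_D (curl F)_z dA = ∫_0^{2π} ∫_0^{5} (140) · r dr dθ.

Inner (r from 0 to 5): 1750.
Outer (θ from 0 to 2π): 3500π.

Therefore ∮_C F · dr = 3500π.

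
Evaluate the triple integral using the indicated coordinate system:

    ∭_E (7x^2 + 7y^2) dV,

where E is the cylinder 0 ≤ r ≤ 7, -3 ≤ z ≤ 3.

In cylindrical coordinates, x = r cos(θ), y = r sin(θ), z = z, and dV = r dr dθ dz.

The integrand becomes 7r^2, so

    ∭_E (7x^2 + 7y^2) dV = ∫_{0}^{2π} ∫_{0}^{7} ∫_{-3}^{3} (7r^2) · r dz dr dθ.

Inner (z): 42r^3.
Middle (r from 0 to 7): 50421/2.
Outer (θ): 50421π.

Therefore the triple integral equals 50421π.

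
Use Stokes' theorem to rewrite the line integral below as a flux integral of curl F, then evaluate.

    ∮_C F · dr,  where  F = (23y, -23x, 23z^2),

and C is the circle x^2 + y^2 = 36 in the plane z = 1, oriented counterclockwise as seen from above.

Let S be the flat disk x^2 + y^2 ≤ 36 in the plane z = 1, with upward unit normal n̂ = ẑ. By Stokes' theorem,

    ∮_C F · dr = ∬_S (∇ × F) · n̂ dS = ∬_D (curl F)_z dA,

where D is the disk x^2 + y^2 ≤ 36.

Compute the curl of F = (23y, -23x, 23z^2):
    (∇ × F)_x = ∂F_z/∂y - ∂F_y/∂z = 0,
    (∇ × F)_y = ∂F_x/∂z - ∂F_z/∂x = 0,
    (∇ × F)_z = ∂F_y/∂x - ∂F_x/∂y = -46.

On z = 1, (curl F)_z = -46.

Convert to polar (x = r cos θ, y = r sin θ, dA = r dr dθ); the integrand becomes -46, so

    ∬_D (curl F)_z dA = ∫_0^{2π} ∫_0^{6} (-46) · r dr dθ.

Inner (r from 0 to 6): -828.
Outer (θ from 0 to 2π): -1656π.

Therefore ∮_C F · dr = -1656π.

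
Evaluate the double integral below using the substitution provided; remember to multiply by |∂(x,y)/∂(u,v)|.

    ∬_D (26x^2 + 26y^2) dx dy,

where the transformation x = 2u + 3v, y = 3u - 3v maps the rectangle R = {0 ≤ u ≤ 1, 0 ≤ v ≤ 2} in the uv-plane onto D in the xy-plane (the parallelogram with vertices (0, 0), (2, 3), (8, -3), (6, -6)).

Compute the Jacobian determinant of (x, y) with respect to (u, v):

    ∂(x,y)/∂(u,v) = | 2  3 | = (2)(-3) - (3)(3) = -15.
                   | 3  -3 |

Its absolute value is |J| = 15 (the area scaling factor).

Substituting x = 2u + 3v, y = 3u - 3v into the integrand,

    26x^2 + 26y^2 → 338u^2 - 156u v + 468v^2,

so the integral becomes

    ∬_R (338u^2 - 156u v + 468v^2) · |J| du dv = ∫_0^1 ∫_0^2 (5070u^2 - 2340u v + 7020v^2) dv du.

Inner (v): 10140u^2 - 4680u + 18720.
Outer (u): 19760.

Therefore ∬_D (26x^2 + 26y^2) dx dy = 19760.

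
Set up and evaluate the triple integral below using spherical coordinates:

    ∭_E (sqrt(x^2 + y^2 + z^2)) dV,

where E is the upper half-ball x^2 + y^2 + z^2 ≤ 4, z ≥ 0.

In spherical coordinates, x = ρ sin(φ) cos(θ), y = ρ sin(φ) sin(θ), z = ρ cos(φ), and dV = ρ^2 sin(φ) dρ dφ dθ.

The integrand becomes ρ, so

    ∭_E (sqrt(x^2 + y^2 + z^2)) dV = ∫_{0}^{2π} ∫_{0}^{π/2} ∫_{0}^{2} (ρ) · ρ^2 sin(φ) dρ dφ dθ.

Inner (ρ): 4sin(φ).
Middle (φ): 4.
Outer (θ): 8π.

Therefore the triple integral equals 8π.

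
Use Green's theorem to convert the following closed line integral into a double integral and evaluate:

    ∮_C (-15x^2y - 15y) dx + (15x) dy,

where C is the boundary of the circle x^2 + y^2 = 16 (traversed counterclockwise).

Green's theorem converts the closed line integral into a double integral over the enclosed region D:

    ∮_C P dx + Q dy = ∬_D (∂Q/∂x - ∂P/∂y) dA.

Here P = -15x^2y - 15y, Q = 15x, so

    ∂Q/∂x = 15,    ∂P/∂y = -15x^2 - 15,
    ∂Q/∂x - ∂P/∂y = 15x^2 + 30.

D is the region x^2 + y^2 ≤ 16. Evaluating the double integral:

In polar coordinates (x = r cos θ, y = r sin θ, dA = r dr dθ) the integrand becomes 15r^2cos(θ)^2 + 30, so

    ∬_D (15x^2 + 30) dA = ∫_0^{2π} ∫_0^{4} (15r^2cos(θ)^2 + 30) · r dr dθ.

Inner (r from 0 to 4): 960cos(θ)^2 + 240.
Outer (θ from 0 to 2π): 1440π.

Therefore ∮_C P dx + Q dy = 1440π.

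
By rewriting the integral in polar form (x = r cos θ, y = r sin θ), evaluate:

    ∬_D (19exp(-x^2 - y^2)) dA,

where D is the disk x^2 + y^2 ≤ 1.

The region D is 0 ≤ r ≤ 1, 0 ≤ θ ≤ 2π in polar coordinates, where x = r cos(θ), y = r sin(θ), and dA = r dr dθ.

Under the substitution, the integrand becomes 19exp(-r^2), so

    ∬_D (19exp(-x^2 - y^2)) dA = ∫_{0}^{2π} ∫_{0}^{1} (19exp(-r^2)) · r dr dθ.

Inner integral (in r): ∫_{0}^{1} (19exp(-r^2)) · r dr = 19/2 - 19exp(-1)/2.

Outer integral (in θ): ∫_{0}^{2π} (19/2 - 19exp(-1)/2) dθ = -19π exp(-1) + 19π.

Therefore ∬_D (19exp(-x^2 - y^2)) dA = -19π exp(-1) + 19π.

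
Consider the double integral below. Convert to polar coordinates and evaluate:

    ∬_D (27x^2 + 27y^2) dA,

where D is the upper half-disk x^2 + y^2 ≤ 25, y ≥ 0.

The region D is 0 ≤ r ≤ 5, 0 ≤ θ ≤ π in polar coordinates, where x = r cos(θ), y = r sin(θ), and dA = r dr dθ.

Under the substitution, the integrand becomes 27r^2, so

    ∬_D (27x^2 + 27y^2) dA = ∫_{0}^{π} ∫_{0}^{5} (27r^2) · r dr dθ.

Inner integral (in r): ∫_{0}^{5} (27r^2) · r dr = 16875/4.

Outer integral (in θ): ∫_{0}^{π} (16875/4) dθ = 16875π/4.

Therefore ∬_D (27x^2 + 27y^2) dA = 16875π/4.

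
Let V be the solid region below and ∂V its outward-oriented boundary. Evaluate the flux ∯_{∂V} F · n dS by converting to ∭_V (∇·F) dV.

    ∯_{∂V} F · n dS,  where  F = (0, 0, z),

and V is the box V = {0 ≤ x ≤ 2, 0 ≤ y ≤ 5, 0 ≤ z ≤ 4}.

By the divergence theorem,

    ∯_{∂V} F · n dS = ∭_V (∇ · F) dV.

Compute the divergence:
    ∇ · F = ∂F_x/∂x + ∂F_y/∂y + ∂F_z/∂z = 0 + 0 + 1 = 1.

V is a rectangular box, so dV = dx dy dz with 0 ≤ x ≤ 2, 0 ≤ y ≤ 5, 0 ≤ z ≤ 4.

Integrate (1) over V as an iterated integral:

    ∭_V (∇·F) dV = ∫_0^{2} ∫_0^{5} ∫_0^{4} (1) dz dy dx.

Inner (z from 0 to 4): 4.
Middle (y from 0 to 5): 20.
Outer (x from 0 to 2): 40.

Therefore ∯_{∂V} F · n dS = 40.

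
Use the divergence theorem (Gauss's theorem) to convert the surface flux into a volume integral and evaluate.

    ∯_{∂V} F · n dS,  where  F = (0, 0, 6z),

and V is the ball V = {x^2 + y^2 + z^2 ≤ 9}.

By the divergence theorem,

    ∯_{∂V} F · n dS = ∭_V (∇ · F) dV.

Compute the divergence:
    ∇ · F = ∂F_x/∂x + ∂F_y/∂y + ∂F_z/∂z = 0 + 0 + 6 = 6.

In spherical coordinates, x = ρ sin(φ) cos(θ), y = ρ sin(φ) sin(θ), z = ρ cos(φ), dV = ρ^2 sin(φ) dρ dφ dθ, with 0 ≤ ρ ≤ 3, 0 ≤ φ ≤ π, 0 ≤ θ ≤ 2π.

The integrand, after substitution and multiplying by the volume element, becomes (6) · ρ^2 sin(φ), so

    ∭_V (∇·F) dV = ∫_0^{2π} ∫_0^{π} ∫_0^{3} (6) · ρ^2 sin(φ) dρ dφ dθ.

Inner (ρ from 0 to 3): 54sin(φ).
Middle (φ from 0 to π): 108.
Outer (θ from 0 to 2π): 216π.

Therefore ∯_{∂V} F · n dS = 216π.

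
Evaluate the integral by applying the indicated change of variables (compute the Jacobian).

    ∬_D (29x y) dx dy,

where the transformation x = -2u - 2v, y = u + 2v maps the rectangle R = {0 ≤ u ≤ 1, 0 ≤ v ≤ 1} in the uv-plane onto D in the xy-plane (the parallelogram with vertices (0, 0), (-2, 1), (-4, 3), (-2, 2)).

Compute the Jacobian determinant of (x, y) with respect to (u, v):

    ∂(x,y)/∂(u,v) = | -2  -2 | = (-2)(2) - (-2)(1) = -2.
                   | 1  2 |

Its absolute value is |J| = 2 (the area scaling factor).

Substituting x = -2u - 2v, y = u + 2v into the integrand,

    29x y → -58u^2 - 174u v - 116v^2,

so the integral becomes

    ∬_R (-58u^2 - 174u v - 116v^2) · |J| du dv = ∫_0^1 ∫_0^1 (-116u^2 - 348u v - 232v^2) dv du.

Inner (v): -116u^2 - 174u - 232/3.
Outer (u): -203.

Therefore ∬_D (29x y) dx dy = -203.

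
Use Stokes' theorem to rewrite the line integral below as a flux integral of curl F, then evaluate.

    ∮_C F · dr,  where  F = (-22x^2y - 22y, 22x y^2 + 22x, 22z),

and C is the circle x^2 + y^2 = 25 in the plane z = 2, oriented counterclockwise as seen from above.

Let S be the flat disk x^2 + y^2 ≤ 25 in the plane z = 2, with upward unit normal n̂ = ẑ. By Stokes' theorem,

    ∮_C F · dr = ∬_S (∇ × F) · n̂ dS = ∬_D (curl F)_z dA,

where D is the disk x^2 + y^2 ≤ 25.

Compute the curl of F = (-22x^2y - 22y, 22x y^2 + 22x, 22z):
    (∇ × F)_x = ∂F_z/∂y - ∂F_y/∂z = 0,
    (∇ × F)_y = ∂F_x/∂z - ∂F_z/∂x = 0,
    (∇ × F)_z = ∂F_y/∂x - ∂F_x/∂y = 22x^2 + 22y^2 + 44.

On z = 2, (curl F)_z = 22x^2 + 22y^2 + 44.

Convert to polar (x = r cos θ, y = r sin θ, dA = r dr dθ); the integrand becomes 22r^2 + 44, so

    ∬_D (curl F)_z dA = ∫_0^{2π} ∫_0^{5} (22r^2 + 44) · r dr dθ.

Inner (r from 0 to 5): 7975/2.
Outer (θ from 0 to 2π): 7975π.

Therefore ∮_C F · dr = 7975π.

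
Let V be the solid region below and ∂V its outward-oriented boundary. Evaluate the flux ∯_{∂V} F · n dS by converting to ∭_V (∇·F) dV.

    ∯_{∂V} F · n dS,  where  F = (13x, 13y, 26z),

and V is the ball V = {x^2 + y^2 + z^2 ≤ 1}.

By the divergence theorem,

    ∯_{∂V} F · n dS = ∭_V (∇ · F) dV.

Compute the divergence:
    ∇ · F = ∂F_x/∂x + ∂F_y/∂y + ∂F_z/∂z = 13 + 13 + 26 = 52.

In spherical coordinates, x = ρ sin(φ) cos(θ), y = ρ sin(φ) sin(θ), z = ρ cos(φ), dV = ρ^2 sin(φ) dρ dφ dθ, with 0 ≤ ρ ≤ 1, 0 ≤ φ ≤ π, 0 ≤ θ ≤ 2π.

The integrand, after substitution and multiplying by the volume element, becomes (52) · ρ^2 sin(φ), so

    ∭_V (∇·F) dV = ∫_0^{2π} ∫_0^{π} ∫_0^{1} (52) · ρ^2 sin(φ) dρ dφ dθ.

Inner (ρ from 0 to 1): 52sin(φ)/3.
Middle (φ from 0 to π): 104/3.
Outer (θ from 0 to 2π): 208π/3.

Therefore ∯_{∂V} F · n dS = 208π/3.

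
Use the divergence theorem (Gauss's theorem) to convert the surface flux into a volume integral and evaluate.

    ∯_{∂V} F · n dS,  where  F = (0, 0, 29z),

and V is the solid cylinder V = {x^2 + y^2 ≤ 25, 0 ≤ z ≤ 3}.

By the divergence theorem,

    ∯_{∂V} F · n dS = ∭_V (∇ · F) dV.

Compute the divergence:
    ∇ · F = ∂F_x/∂x + ∂F_y/∂y + ∂F_z/∂z = 0 + 0 + 29 = 29.

In cylindrical coordinates, x = r cos(θ), y = r sin(θ), z = z, dV = r dr dθ dz, with 0 ≤ r ≤ 5, 0 ≤ θ ≤ 2π, 0 ≤ z ≤ 3.

The integrand, after substitution and multiplying by the volume element, becomes (29) · r, so

    ∭_V (∇·F) dV = ∫_0^{2π} ∫_0^{5} ∫_0^{3} (29) · r dz dr dθ.

Inner (z from 0 to 3): 87r.
Middle (r from 0 to 5): 2175/2.
Outer (θ from 0 to 2π): 2175π.

Therefore ∯_{∂V} F · n dS = 2175π.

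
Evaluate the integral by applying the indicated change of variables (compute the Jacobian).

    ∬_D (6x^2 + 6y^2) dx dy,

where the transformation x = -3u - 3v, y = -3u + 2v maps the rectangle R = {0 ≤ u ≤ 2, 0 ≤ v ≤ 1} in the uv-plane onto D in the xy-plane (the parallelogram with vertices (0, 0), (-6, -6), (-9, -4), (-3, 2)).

Compute the Jacobian determinant of (x, y) with respect to (u, v):

    ∂(x,y)/∂(u,v) = | -3  -3 | = (-3)(2) - (-3)(-3) = -15.
                   | -3  2 |

Its absolute value is |J| = 15 (the area scaling factor).

Substituting x = -3u - 3v, y = -3u + 2v into the integrand,

    6x^2 + 6y^2 → 108u^2 + 36u v + 78v^2,

so the integral becomes

    ∬_R (108u^2 + 36u v + 78v^2) · |J| du dv = ∫_0^2 ∫_0^1 (1620u^2 + 540u v + 1170v^2) dv du.

Inner (v): 1620u^2 + 270u + 390.
Outer (u): 5640.

Therefore ∬_D (6x^2 + 6y^2) dx dy = 5640.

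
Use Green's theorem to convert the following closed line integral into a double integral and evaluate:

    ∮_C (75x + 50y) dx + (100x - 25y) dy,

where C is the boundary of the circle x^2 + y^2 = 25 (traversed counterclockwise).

Green's theorem converts the closed line integral into a double integral over the enclosed region D:

    ∮_C P dx + Q dy = ∬_D (∂Q/∂x - ∂P/∂y) dA.

Here P = 75x + 50y, Q = 100x - 25y, so

    ∂Q/∂x = 100,    ∂P/∂y = 50,
    ∂Q/∂x - ∂P/∂y = 50.

D is the region x^2 + y^2 ≤ 25. Evaluating the double integral:

In polar coordinates (x = r cos θ, y = r sin θ, dA = r dr dθ) the integrand becomes 50, so

    ∬_D (50) dA = ∫_0^{2π} ∫_0^{5} (50) · r dr dθ.

Inner (r from 0 to 5): 625.
Outer (θ from 0 to 2π): 1250π.

Therefore ∮_C P dx + Q dy = 1250π.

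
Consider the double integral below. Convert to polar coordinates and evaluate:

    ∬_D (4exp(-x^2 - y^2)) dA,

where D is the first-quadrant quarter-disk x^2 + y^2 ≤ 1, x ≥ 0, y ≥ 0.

The region D is 0 ≤ r ≤ 1, 0 ≤ θ ≤ π/2 in polar coordinates, where x = r cos(θ), y = r sin(θ), and dA = r dr dθ.

Under the substitution, the integrand becomes 4exp(-r^2), so

    ∬_D (4exp(-x^2 - y^2)) dA = ∫_{0}^{π/2} ∫_{0}^{1} (4exp(-r^2)) · r dr dθ.

Inner integral (in r): ∫_{0}^{1} (4exp(-r^2)) · r dr = 2 - 2exp(-1).

Outer integral (in θ): ∫_{0}^{π/2} (2 - 2exp(-1)) dθ = -π exp(-1) + π.

Therefore ∬_D (4exp(-x^2 - y^2)) dA = -π exp(-1) + π.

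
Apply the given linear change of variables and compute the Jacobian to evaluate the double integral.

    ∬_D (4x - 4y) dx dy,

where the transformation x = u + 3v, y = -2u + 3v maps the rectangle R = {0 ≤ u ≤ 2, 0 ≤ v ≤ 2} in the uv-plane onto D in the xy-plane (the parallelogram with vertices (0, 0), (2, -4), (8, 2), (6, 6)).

Compute the Jacobian determinant of (x, y) with respect to (u, v):

    ∂(x,y)/∂(u,v) = | 1  3 | = (1)(3) - (3)(-2) = 9.
                   | -2  3 |

Its absolute value is |J| = 9 (the area scaling factor).

Substituting x = u + 3v, y = -2u + 3v into the integrand,

    4x - 4y → 12u,

so the integral becomes

    ∬_R (12u) · |J| du dv = ∫_0^2 ∫_0^2 (108u) dv du.

Inner (v): 216u.
Outer (u): 432.

Therefore ∬_D (4x - 4y) dx dy = 432.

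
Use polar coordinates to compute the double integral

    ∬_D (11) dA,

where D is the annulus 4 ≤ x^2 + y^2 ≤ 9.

The region D is 2 ≤ r ≤ 3, 0 ≤ θ ≤ 2π in polar coordinates, where x = r cos(θ), y = r sin(θ), and dA = r dr dθ.

Under the substitution, the integrand becomes 11, so

    ∬_D (11) dA = ∫_{0}^{2π} ∫_{2}^{3} (11) · r dr dθ.

Inner integral (in r): ∫_{2}^{3} (11) · r dr = 55/2.

Outer integral (in θ): ∫_{0}^{2π} (55/2) dθ = 55π.

Therefore ∬_D (11) dA = 55π.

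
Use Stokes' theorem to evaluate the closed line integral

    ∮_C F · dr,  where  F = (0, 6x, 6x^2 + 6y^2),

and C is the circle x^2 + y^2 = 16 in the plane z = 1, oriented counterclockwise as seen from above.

Let S be the flat disk x^2 + y^2 ≤ 16 in the plane z = 1, with upward unit normal n̂ = ẑ. By Stokes' theorem,

    ∮_C F · dr = ∬_S (∇ × F) · n̂ dS = ∬_D (curl F)_z dA,

where D is the disk x^2 + y^2 ≤ 16.

Compute the curl of F = (0, 6x, 6x^2 + 6y^2):
    (∇ × F)_x = ∂F_z/∂y - ∂F_y/∂z = 12y,
    (∇ × F)_y = ∂F_x/∂z - ∂F_z/∂x = -12x,
    (∇ × F)_z = ∂F_y/∂x - ∂F_x/∂y = 6.

On z = 1, (curl F)_z = 6.

Convert to polar (x = r cos θ, y = r sin θ, dA = r dr dθ); the integrand becomes 6, so

    ∬_D (curl F)_z dA = ∫_0^{2π} ∫_0^{4} (6) · r dr dθ.

Inner (r from 0 to 4): 48.
Outer (θ from 0 to 2π): 96π.

Therefore ∮_C F · dr = 96π.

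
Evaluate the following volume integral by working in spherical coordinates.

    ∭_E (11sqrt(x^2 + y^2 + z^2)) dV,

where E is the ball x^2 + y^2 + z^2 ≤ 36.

In spherical coordinates, x = ρ sin(φ) cos(θ), y = ρ sin(φ) sin(θ), z = ρ cos(φ), and dV = ρ^2 sin(φ) dρ dφ dθ.

The integrand becomes 11ρ, so

    ∭_E (11sqrt(x^2 + y^2 + z^2)) dV = ∫_{0}^{2π} ∫_{0}^{π} ∫_{0}^{6} (11ρ) · ρ^2 sin(φ) dρ dφ dθ.

Inner (ρ): 3564sin(φ).
Middle (φ): 7128.
Outer (θ): 14256π.

Therefore the triple integral equals 14256π.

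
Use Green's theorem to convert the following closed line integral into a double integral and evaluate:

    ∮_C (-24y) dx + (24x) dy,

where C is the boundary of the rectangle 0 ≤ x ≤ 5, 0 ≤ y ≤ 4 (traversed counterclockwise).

Green's theorem converts the closed line integral into a double integral over the enclosed region D:

    ∮_C P dx + Q dy = ∬_D (∂Q/∂x - ∂P/∂y) dA.

Here P = -24y, Q = 24x, so

    ∂Q/∂x = 24,    ∂P/∂y = -24,
    ∂Q/∂x - ∂P/∂y = 48.

D is the region 0 ≤ x ≤ 5, 0 ≤ y ≤ 4. Evaluating the double integral:

    ∬_D (48) dA = ∫_0^{5} ∫_0^{4} (48) dy dx.

Inner (y from 0 to 4): 192.
Outer (x from 0 to 5): 960.

Therefore ∮_C P dx + Q dy = 960.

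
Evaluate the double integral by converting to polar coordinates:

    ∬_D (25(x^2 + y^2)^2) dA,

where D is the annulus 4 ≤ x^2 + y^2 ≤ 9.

The region D is 2 ≤ r ≤ 3, 0 ≤ θ ≤ 2π in polar coordinates, where x = r cos(θ), y = r sin(θ), and dA = r dr dθ.

Under the substitution, the integrand becomes 25r^4, so

    ∬_D (25(x^2 + y^2)^2) dA = ∫_{0}^{2π} ∫_{2}^{3} (25r^4) · r dr dθ.

Inner integral (in r): ∫_{2}^{3} (25r^4) · r dr = 16625/6.

Outer integral (in θ): ∫_{0}^{2π} (16625/6) dθ = 16625π/3.

Therefore ∬_D (25(x^2 + y^2)^2) dA = 16625π/3.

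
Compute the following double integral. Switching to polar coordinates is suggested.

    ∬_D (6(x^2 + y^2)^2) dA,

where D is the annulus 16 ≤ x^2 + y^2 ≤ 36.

The region D is 4 ≤ r ≤ 6, 0 ≤ θ ≤ 2π in polar coordinates, where x = r cos(θ), y = r sin(θ), and dA = r dr dθ.

Under the substitution, the integrand becomes 6r^4, so

    ∬_D (6(x^2 + y^2)^2) dA = ∫_{0}^{2π} ∫_{4}^{6} (6r^4) · r dr dθ.

Inner integral (in r): ∫_{4}^{6} (6r^4) · r dr = 42560.

Outer integral (in θ): ∫_{0}^{2π} (42560) dθ = 85120π.

Therefore ∬_D (6(x^2 + y^2)^2) dA = 85120π.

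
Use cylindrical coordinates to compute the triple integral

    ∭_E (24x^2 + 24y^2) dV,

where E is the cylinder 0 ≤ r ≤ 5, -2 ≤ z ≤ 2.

In cylindrical coordinates, x = r cos(θ), y = r sin(θ), z = z, and dV = r dr dθ dz.

The integrand becomes 24r^2, so

    ∭_E (24x^2 + 24y^2) dV = ∫_{0}^{2π} ∫_{0}^{5} ∫_{-2}^{2} (24r^2) · r dz dr dθ.

Inner (z): 96r^3.
Middle (r from 0 to 5): 15000.
Outer (θ): 30000π.

Therefore the triple integral equals 30000π.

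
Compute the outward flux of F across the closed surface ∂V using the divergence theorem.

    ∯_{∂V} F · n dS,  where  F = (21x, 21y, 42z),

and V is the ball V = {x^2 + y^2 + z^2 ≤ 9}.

By the divergence theorem,

    ∯_{∂V} F · n dS = ∭_V (∇ · F) dV.

Compute the divergence:
    ∇ · F = ∂F_x/∂x + ∂F_y/∂y + ∂F_z/∂z = 21 + 21 + 42 = 84.

In spherical coordinates, x = ρ sin(φ) cos(θ), y = ρ sin(φ) sin(θ), z = ρ cos(φ), dV = ρ^2 sin(φ) dρ dφ dθ, with 0 ≤ ρ ≤ 3, 0 ≤ φ ≤ π, 0 ≤ θ ≤ 2π.

The integrand, after substitution and multiplying by the volume element, becomes (84) · ρ^2 sin(φ), so

    ∭_V (∇·F) dV = ∫_0^{2π} ∫_0^{π} ∫_0^{3} (84) · ρ^2 sin(φ) dρ dφ dθ.

Inner (ρ from 0 to 3): 756sin(φ).
Middle (φ from 0 to π): 1512.
Outer (θ from 0 to 2π): 3024π.

Therefore ∯_{∂V} F · n dS = 3024π.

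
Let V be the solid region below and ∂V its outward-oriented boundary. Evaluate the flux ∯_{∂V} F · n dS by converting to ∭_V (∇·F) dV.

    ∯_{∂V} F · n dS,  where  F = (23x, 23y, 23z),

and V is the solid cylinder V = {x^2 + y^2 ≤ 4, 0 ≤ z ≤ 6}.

By the divergence theorem,

    ∯_{∂V} F · n dS = ∭_V (∇ · F) dV.

Compute the divergence:
    ∇ · F = ∂F_x/∂x + ∂F_y/∂y + ∂F_z/∂z = 23 + 23 + 23 = 69.

In cylindrical coordinates, x = r cos(θ), y = r sin(θ), z = z, dV = r dr dθ dz, with 0 ≤ r ≤ 2, 0 ≤ θ ≤ 2π, 0 ≤ z ≤ 6.

The integrand, after substitution and multiplying by the volume element, becomes (69) · r, so

    ∭_V (∇·F) dV = ∫_0^{2π} ∫_0^{2} ∫_0^{6} (69) · r dz dr dθ.

Inner (z from 0 to 6): 414r.
Middle (r from 0 to 2): 828.
Outer (θ from 0 to 2π): 1656π.

Therefore ∯_{∂V} F · n dS = 1656π.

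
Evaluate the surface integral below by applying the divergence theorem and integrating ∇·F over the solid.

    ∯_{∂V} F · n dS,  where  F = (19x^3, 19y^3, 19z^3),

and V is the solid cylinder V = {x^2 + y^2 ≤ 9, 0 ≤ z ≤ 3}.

By the divergence theorem,

    ∯_{∂V} F · n dS = ∭_V (∇ · F) dV.

Compute the divergence:
    ∇ · F = ∂F_x/∂x + ∂F_y/∂y + ∂F_z/∂z = 57x^2 + 57y^2 + 57z^2.

In cylindrical coordinates, x = r cos(θ), y = r sin(θ), z = z, dV = r dr dθ dz, with 0 ≤ r ≤ 3, 0 ≤ θ ≤ 2π, 0 ≤ z ≤ 3.

The integrand, after substitution and multiplying by the volume element, becomes (57r^2 + 57z^2) · r, so

    ∭_V (∇·F) dV = ∫_0^{2π} ∫_0^{3} ∫_0^{3} (57r^2 + 57z^2) · r dz dr dθ.

Inner (z from 0 to 3): 171r (r^2 + 3).
Middle (r from 0 to 3): 23085/4.
Outer (θ from 0 to 2π): 23085π/2.

Therefore ∯_{∂V} F · n dS = 23085π/2.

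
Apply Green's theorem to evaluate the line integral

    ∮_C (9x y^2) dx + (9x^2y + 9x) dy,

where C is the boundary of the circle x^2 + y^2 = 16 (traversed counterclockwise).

Green's theorem converts the closed line integral into a double integral over the enclosed region D:

    ∮_C P dx + Q dy = ∬_D (∂Q/∂x - ∂P/∂y) dA.

Here P = 9x y^2, Q = 9x^2y + 9x, so

    ∂Q/∂x = 18x y + 9,    ∂P/∂y = 18x y,
    ∂Q/∂x - ∂P/∂y = 9.

D is the region x^2 + y^2 ≤ 16. Evaluating the double integral:

In polar coordinates (x = r cos θ, y = r sin θ, dA = r dr dθ) the integrand becomes 9, so

    ∬_D (9) dA = ∫_0^{2π} ∫_0^{4} (9) · r dr dθ.

Inner (r from 0 to 4): 72.
Outer (θ from 0 to 2π): 144π.

Therefore ∮_C P dx + Q dy = 144π.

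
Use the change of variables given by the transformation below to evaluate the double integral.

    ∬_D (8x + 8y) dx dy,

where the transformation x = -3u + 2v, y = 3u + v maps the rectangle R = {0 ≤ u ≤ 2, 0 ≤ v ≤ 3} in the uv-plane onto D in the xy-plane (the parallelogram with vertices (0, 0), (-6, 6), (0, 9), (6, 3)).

Compute the Jacobian determinant of (x, y) with respect to (u, v):

    ∂(x,y)/∂(u,v) = | -3  2 | = (-3)(1) - (2)(3) = -9.
                   | 3  1 |

Its absolute value is |J| = 9 (the area scaling factor).

Substituting x = -3u + 2v, y = 3u + v into the integrand,

    8x + 8y → 24v,

so the integral becomes

    ∬_R (24v) · |J| du dv = ∫_0^2 ∫_0^3 (216v) dv du.

Inner (v): 972.
Outer (u): 1944.

Therefore ∬_D (8x + 8y) dx dy = 1944.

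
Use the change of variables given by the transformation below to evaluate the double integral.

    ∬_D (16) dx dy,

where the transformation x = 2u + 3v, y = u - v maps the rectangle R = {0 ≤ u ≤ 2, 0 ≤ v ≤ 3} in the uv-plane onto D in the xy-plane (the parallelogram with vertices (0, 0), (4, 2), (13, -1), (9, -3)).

Compute the Jacobian determinant of (x, y) with respect to (u, v):

    ∂(x,y)/∂(u,v) = | 2  3 | = (2)(-1) - (3)(1) = -5.
                   | 1  -1 |

Its absolute value is |J| = 5 (the area scaling factor).

Substituting x = 2u + 3v, y = u - v into the integrand,

    16 → 16,

so the integral becomes

    ∬_R (16) · |J| du dv = ∫_0^2 ∫_0^3 (80) dv du.

Inner (v): 240.
Outer (u): 480.

Therefore ∬_D (16) dx dy = 480.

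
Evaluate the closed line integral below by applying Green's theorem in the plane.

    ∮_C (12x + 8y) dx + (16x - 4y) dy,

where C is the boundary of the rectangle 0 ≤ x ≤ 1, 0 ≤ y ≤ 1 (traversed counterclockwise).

Green's theorem converts the closed line integral into a double integral over the enclosed region D:

    ∮_C P dx + Q dy = ∬_D (∂Q/∂x - ∂P/∂y) dA.

Here P = 12x + 8y, Q = 16x - 4y, so

    ∂Q/∂x = 16,    ∂P/∂y = 8,
    ∂Q/∂x - ∂P/∂y = 8.

D is the region 0 ≤ x ≤ 1, 0 ≤ y ≤ 1. Evaluating the double integral:

    ∬_D (8) dA = ∫_0^{1} ∫_0^{1} (8) dy dx.

Inner (y from 0 to 1): 8.
Outer (x from 0 to 1): 8.

Therefore ∮_C P dx + Q dy = 8.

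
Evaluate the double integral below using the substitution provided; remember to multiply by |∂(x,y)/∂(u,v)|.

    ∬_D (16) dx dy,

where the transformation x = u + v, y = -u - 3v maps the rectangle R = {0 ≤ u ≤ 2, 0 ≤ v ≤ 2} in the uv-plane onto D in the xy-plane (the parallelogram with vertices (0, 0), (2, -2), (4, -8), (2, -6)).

Compute the Jacobian determinant of (x, y) with respect to (u, v):

    ∂(x,y)/∂(u,v) = | 1  1 | = (1)(-3) - (1)(-1) = -2.
                   | -1  -3 |

Its absolute value is |J| = 2 (the area scaling factor).

Substituting x = u + v, y = -u - 3v into the integrand,

    16 → 16,

so the integral becomes

    ∬_R (16) · |J| du dv = ∫_0^2 ∫_0^2 (32) dv du.

Inner (v): 64.
Outer (u): 128.

Therefore ∬_D (16) dx dy = 128.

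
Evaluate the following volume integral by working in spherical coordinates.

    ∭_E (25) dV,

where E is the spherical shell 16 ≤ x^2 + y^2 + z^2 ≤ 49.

In spherical coordinates, x = ρ sin(φ) cos(θ), y = ρ sin(φ) sin(θ), z = ρ cos(φ), and dV = ρ^2 sin(φ) dρ dφ dθ.

The integrand becomes 25, so

    ∭_E (25) dV = ∫_{0}^{2π} ∫_{0}^{π} ∫_{4}^{7} (25) · ρ^2 sin(φ) dρ dφ dθ.

Inner (ρ): 2325sin(φ).
Middle (φ): 4650.
Outer (θ): 9300π.

Therefore the triple integral equals 9300π.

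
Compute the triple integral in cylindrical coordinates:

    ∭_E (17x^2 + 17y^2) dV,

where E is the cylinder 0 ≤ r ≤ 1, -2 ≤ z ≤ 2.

In cylindrical coordinates, x = r cos(θ), y = r sin(θ), z = z, and dV = r dr dθ dz.

The integrand becomes 17r^2, so

    ∭_E (17x^2 + 17y^2) dV = ∫_{0}^{2π} ∫_{0}^{1} ∫_{-2}^{2} (17r^2) · r dz dr dθ.

Inner (z): 68r^3.
Middle (r from 0 to 1): 17.
Outer (θ): 34π.

Therefore the triple integral equals 34π.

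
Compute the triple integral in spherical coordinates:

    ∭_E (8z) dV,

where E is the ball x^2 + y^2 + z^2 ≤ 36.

In spherical coordinates, x = ρ sin(φ) cos(θ), y = ρ sin(φ) sin(θ), z = ρ cos(φ), and dV = ρ^2 sin(φ) dρ dφ dθ.

The integrand becomes 8ρ cos(φ), so

    ∭_E (8z) dV = ∫_{0}^{2π} ∫_{0}^{π} ∫_{0}^{6} (8ρ cos(φ)) · ρ^2 sin(φ) dρ dφ dθ.

Inner (ρ): 1296sin(2φ).
Middle (φ): 0.
Outer (θ): 0.

Therefore the triple integral equals 0.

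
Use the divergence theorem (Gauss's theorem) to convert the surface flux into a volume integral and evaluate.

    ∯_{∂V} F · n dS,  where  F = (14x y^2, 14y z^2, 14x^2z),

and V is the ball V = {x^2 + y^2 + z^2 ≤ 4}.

By the divergence theorem,

    ∯_{∂V} F · n dS = ∭_V (∇ · F) dV.

Compute the divergence:
    ∇ · F = ∂F_x/∂x + ∂F_y/∂y + ∂F_z/∂z = 14y^2 + 14z^2 + 14x^2 = 14x^2 + 14y^2 + 14z^2.

In spherical coordinates, x = ρ sin(φ) cos(θ), y = ρ sin(φ) sin(θ), z = ρ cos(φ), dV = ρ^2 sin(φ) dρ dφ dθ, with 0 ≤ ρ ≤ 2, 0 ≤ φ ≤ π, 0 ≤ θ ≤ 2π.

The integrand, after substitution and multiplying by the volume element, becomes (14ρ^2) · ρ^2 sin(φ), so

    ∭_V (∇·F) dV = ∫_0^{2π} ∫_0^{π} ∫_0^{2} (14ρ^2) · ρ^2 sin(φ) dρ dφ dθ.

Inner (ρ from 0 to 2): 448sin(φ)/5.
Middle (φ from 0 to π): 896/5.
Outer (θ from 0 to 2π): 1792π/5.

Therefore ∯_{∂V} F · n dS = 1792π/5.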